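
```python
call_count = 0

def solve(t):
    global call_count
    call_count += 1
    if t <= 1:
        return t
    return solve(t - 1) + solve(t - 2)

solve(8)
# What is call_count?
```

Calls(t) = 1 + Calls(t-1) + Calls(t-2); Calls(0)=Calls(1)=1. For t=8 this gives 67.

Answer: 67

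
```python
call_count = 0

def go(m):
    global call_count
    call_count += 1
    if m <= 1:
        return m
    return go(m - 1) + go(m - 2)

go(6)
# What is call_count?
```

Calls(m) = 1 + Calls(m-1) + Calls(m-2); Calls(0)=Calls(1)=1. For m=6 this gives 25.

Answer: 25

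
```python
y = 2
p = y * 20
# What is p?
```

Trace:
`y = 2` → y = 2
`p = y * 20` → p = 40
So p = 40

Answer: 40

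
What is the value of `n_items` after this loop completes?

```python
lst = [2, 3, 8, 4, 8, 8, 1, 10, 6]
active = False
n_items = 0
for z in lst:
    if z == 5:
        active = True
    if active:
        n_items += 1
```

Count elements after first 5 in [2, 3, 8, 4, 8, 8, 1, 10, 6]
`n_items` takes the values: 0

Answer: 0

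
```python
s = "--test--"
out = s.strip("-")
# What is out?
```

Trace:
`s = "--test--"` → s = '--test--'
`out = s.strip("-")` → out = 'test'
So out = 'test'

Answer: 'test'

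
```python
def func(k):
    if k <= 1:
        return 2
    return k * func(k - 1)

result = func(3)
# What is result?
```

func(3) = 3 * 2 * 2 = 12

Answer: 12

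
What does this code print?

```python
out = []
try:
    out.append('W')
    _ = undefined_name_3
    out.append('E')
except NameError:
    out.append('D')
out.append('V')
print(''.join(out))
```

Execution trace: 'W' (try body) → 'D' (except NameError) → 'V' (after the try/except). Output: WDV

Answer: WDV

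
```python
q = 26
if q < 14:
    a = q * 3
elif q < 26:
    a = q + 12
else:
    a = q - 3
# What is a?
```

Trace:
`q = 26` → q = 26
`if q < 14: ...` → q < 14 is False, q < 26 is False, take else branch → a = 23
So a = 23

Answer: 23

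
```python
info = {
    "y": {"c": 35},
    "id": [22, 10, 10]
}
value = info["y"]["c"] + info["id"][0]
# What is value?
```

Trace:
`info = { ...` → info = {'y': {'c': 35}, 'id': [22, 10, 10]}
`value = info["y"]["c"] + info["id"][0]` → value = 57
So value = 57

Answer: 57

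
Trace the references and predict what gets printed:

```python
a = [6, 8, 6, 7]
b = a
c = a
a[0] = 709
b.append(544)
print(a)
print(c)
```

Key concept: multiple aliases.
Step by step:
`a = [6, 8, 6, 7]` → a = [6, 8, 6, 7]
`b = a` → b = [6, 8, 6, 7] (same object as a)
`c = a` → c = [6, 8, 6, 7] (same object as a, b)
`a[0] = 709` → a = [709, 8, 6, 7] (same object as b, c); b = [709, 8, 6, 7] (same object as a, c); c = [709, 8, 6, 7] (same object as a, b)
`b.append(544)` → a = [709, 8, 6, 7, 544] (same object as b, c); b = [709, 8, 6, 7, 544] (same object as a, c); c = [709, 8, 6, 7, 544] (same object as a, b)
`print(a)` → prints [709, 8, 6, 7, 544]
`print(c)` → prints [709, 8, 6, 7, 544]

Answer:
[709, 8, 6, 7, 544]
[709, 8, 6, 7, 544]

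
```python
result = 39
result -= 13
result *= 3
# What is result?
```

Trace:
`result = 39` → result = 39
`result -= 13` → result = 26
`result *= 3` → result = 78
So result = 78

Answer: 78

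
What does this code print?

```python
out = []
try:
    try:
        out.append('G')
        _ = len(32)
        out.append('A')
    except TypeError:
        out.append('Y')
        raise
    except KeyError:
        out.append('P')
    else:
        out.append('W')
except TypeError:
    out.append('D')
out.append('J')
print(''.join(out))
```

Execution trace: 'G' (inner try body) → 'Y' (inner except TypeError) → 'D' (outer except TypeError) → 'J' (after the try/except). Output: GYDJ

Answer: GYDJ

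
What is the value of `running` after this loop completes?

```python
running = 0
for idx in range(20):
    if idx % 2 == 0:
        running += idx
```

Sum of even numbers 0 to 19
`running` takes the values: 0 → 2 → 6 → 12 → 20 → 30 → 42 → 56 → 72 → 90

Answer: 90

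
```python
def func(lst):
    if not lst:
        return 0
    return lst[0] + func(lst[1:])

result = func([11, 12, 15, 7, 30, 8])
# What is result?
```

11 + 12 + 15 + 7 + 30 + 8 + 0 = 83

Answer: 83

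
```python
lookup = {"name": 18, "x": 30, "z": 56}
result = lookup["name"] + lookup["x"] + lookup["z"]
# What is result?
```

Trace:
`lookup = {"name": 18, "x": 30, "z": 56}` → lookup = {'name': 18, 'x': 30, 'z': 56}
`result = lookup["name"] + lookup["x"] + lookup["z"]` → result = 104
So result = 104

Answer: 104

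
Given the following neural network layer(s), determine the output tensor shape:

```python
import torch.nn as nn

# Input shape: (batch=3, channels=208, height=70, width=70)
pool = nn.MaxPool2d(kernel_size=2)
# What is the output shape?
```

Input: (3, 208, 70, 70) -> Output: (3, 208, 35, 35)

Answer: (3, 208, 35, 35)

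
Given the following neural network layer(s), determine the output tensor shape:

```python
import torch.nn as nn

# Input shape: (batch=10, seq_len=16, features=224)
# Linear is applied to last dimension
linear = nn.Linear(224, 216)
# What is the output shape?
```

Input: (10, 16, 224) -> Output: (10, 16, 216)

Answer: (10, 16, 216)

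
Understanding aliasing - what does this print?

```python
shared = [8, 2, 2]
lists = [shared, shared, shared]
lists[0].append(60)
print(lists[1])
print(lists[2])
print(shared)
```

Key concept: list of same reference.
Step by step:
`shared = [8, 2, 2]` → shared = [8, 2, 2]
`lists = [shared, shared, shared]` → lists = [[8, 2, 2], [8, 2, 2], [8, 2, 2]]
`lists[0].append(60)` → shared = [8, 2, 2, 60]; lists = [[8, 2, 2, 60], [8, 2, 2, 60], [8, 2, 2, 60]]
`print(lists[1])` → prints [8, 2, 2, 60]
`print(lists[2])` → prints [8, 2, 2, 60]
`print(shared)` → prints [8, 2, 2, 60]

Answer:
[8, 2, 2, 60]
[8, 2, 2, 60]
[8, 2, 2, 60]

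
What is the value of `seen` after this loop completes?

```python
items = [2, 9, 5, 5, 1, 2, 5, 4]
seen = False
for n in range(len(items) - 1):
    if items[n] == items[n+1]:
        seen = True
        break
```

Check consecutive duplicates in [2, 9, 5, 5, 1, 2, 5, 4]
`seen` takes the values: False → True

Answer: True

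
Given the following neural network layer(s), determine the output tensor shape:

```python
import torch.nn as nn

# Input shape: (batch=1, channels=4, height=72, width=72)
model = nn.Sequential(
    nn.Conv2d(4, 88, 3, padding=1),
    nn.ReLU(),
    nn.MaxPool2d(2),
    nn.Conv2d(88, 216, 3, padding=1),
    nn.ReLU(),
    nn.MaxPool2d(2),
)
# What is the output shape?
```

Input: (1, 4, 72, 72) -> after first Conv2d: (1, 88, 72, 72) -> after first MaxPool2d: (1, 88, 36, 36) -> after second Conv2d: (1, 216, 36, 36) -> Output: (1, 216, 18, 18)

Answer: (1, 216, 18, 18)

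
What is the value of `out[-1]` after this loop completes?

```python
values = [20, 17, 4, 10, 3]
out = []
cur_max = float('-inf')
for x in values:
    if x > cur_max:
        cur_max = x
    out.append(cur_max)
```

Running max ends at 20
`out` takes the values: [] → [20] → [20, 20] → [20, 20, 20] → [20, 20, 20, 20] → [20, 20, 20, 20, 20]
So `out[-1]` = 20

Answer: 20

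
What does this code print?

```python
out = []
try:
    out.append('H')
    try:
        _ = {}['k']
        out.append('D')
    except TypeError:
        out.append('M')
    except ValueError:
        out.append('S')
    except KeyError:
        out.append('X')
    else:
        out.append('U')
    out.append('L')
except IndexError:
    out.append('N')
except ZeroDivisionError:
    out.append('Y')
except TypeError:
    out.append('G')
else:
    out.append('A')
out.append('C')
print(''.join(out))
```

Execution trace: 'H' (try body) → 'X' (inner except KeyError) → 'L' (try body, no exception) → 'A' (else) → 'C' (after the try/except). Output: HXLAC

Answer: HXLAC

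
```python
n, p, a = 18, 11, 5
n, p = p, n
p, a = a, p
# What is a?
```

Trace:
`n, p, a = 18, 11, 5` → n = 18; p = 11; a = 5
`n, p = p, n` → n = 11; p = 18
`p, a = a, p` → p = 5; a = 18
So a = 18

Answer: 18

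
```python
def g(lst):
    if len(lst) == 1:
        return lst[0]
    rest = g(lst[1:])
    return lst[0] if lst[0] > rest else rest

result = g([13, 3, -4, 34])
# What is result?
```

Recursive max over [13, 3, -4, 34] = 34

Answer: 34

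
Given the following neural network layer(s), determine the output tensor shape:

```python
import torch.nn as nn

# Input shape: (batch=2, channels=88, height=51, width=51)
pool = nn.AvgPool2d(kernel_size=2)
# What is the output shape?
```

Input: (2, 88, 51, 51) -> Output: (2, 88, 25, 25)

Answer: (2, 88, 25, 25)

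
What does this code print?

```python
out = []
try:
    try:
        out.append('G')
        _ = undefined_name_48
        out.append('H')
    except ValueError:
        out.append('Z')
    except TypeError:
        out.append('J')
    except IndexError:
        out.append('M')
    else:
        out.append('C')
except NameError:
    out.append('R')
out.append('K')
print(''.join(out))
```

Execution trace: 'G' (inner try body) → 'R' (outer except NameError) → 'K' (after the try/except). Output: GRK

Answer: GRK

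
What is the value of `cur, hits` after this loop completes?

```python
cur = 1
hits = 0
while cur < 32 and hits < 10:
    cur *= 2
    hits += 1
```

Double until >= 32 or 10 iterations
`cur, hits` takes the values: (1, 0) → (2, 0) → (2, 1) → (4, 1) → (4, 2) → (8, 2) → (8, 3) → (16, 3) → (16, 4) → (32, 4) → (32, 5)

Answer: 32, 5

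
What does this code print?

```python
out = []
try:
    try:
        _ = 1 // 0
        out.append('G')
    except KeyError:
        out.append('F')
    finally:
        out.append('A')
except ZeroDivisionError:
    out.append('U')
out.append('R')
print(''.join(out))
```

Execution trace: 'A' (finally) → 'U' (outer except ZeroDivisionError) → 'R' (after the try/except). Output: AUR

Answer: AUR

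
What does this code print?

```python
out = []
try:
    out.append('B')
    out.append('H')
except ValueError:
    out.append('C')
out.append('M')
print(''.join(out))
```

Execution trace: 'B' (try body) → 'H' (try body, no exception) → 'M' (after the try/except). Output: BHM

Answer: BHM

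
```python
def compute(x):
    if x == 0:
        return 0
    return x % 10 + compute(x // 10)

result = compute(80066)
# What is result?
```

Sum of digits of 80066: 6 + 6 + 0 + 0 + 8 = 20

Answer: 20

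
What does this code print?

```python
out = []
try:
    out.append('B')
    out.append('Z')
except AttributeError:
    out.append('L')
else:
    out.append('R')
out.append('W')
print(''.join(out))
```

Execution trace: 'B' (try body) → 'Z' (try body, no exception) → 'R' (else) → 'W' (after the try/except). Output: BZRW

Answer: BZRW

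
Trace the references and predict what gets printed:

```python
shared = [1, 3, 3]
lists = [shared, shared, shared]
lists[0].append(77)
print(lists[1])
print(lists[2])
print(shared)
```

Key concept: list of same reference.
Step by step:
`shared = [1, 3, 3]` → shared = [1, 3, 3]
`lists = [shared, shared, shared]` → lists = [[1, 3, 3], [1, 3, 3], [1, 3, 3]]
`lists[0].append(77)` → shared = [1, 3, 3, 77]; lists = [[1, 3, 3, 77], [1, 3, 3, 77], [1, 3, 3, 77]]
`print(lists[1])` → prints [1, 3, 3, 77]
`print(lists[2])` → prints [1, 3, 3, 77]
`print(shared)` → prints [1, 3, 3, 77]

Answer:
[1, 3, 3, 77]
[1, 3, 3, 77]
[1, 3, 3, 77]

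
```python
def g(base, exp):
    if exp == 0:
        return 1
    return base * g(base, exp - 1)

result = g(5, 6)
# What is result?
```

g(5, 6) = 5 * 5 * 5 * 5 * 5 * 5 = 15625

Answer: 15625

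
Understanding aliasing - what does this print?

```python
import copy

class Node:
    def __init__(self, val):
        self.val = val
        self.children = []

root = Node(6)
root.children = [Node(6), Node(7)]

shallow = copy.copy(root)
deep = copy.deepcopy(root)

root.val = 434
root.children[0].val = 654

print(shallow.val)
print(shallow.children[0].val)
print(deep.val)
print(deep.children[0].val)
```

Key concept: deep copy with custom objects.
Step by step:
`root = Node(6)` → root = Node(val=6, children=[])
`root.children = [Node(6), Node(7)]` → root = Node(val=6, children=[Node(val=6, children=[]), Node(val=7, children=[])])
`shallow = copy.copy(root)` → shallow = Node(val=6, children=[Node(val=6, children=[]), Node(val=7, children=[])])
`deep = copy.deepcopy(root)` → deep = Node(val=6, children=[Node(val=6, children=[]), Node(val=7, children=[])])
`root.val = 434` → root = Node(val=434, children=[Node(val=6, children=[]), Node(val=7, children=[])])
`root.children[0].val = 654` → root = Node(val=434, children=[Node(val=654, children=[]), Node(val=7, children=[])]); shallow = Node(val=6, children=[Node(val=654, children=[]), Node(val=7, children=[])])
`print(shallow.val)` → prints 6
`print(shallow.children[0].val)` → prints 654
`print(deep.val)` → prints 6
`print(deep.children[0].val)` → prints 6

Answer:
6
654
6
6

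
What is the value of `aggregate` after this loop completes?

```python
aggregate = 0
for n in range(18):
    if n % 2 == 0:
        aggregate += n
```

Sum of even numbers 0 to 17
`aggregate` takes the values: 0 → 2 → 6 → 12 → 20 → 30 → 42 → 56 → 72

Answer: 72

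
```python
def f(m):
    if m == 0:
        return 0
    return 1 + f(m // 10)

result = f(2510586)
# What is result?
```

Count of digits of 2510586: 7

Answer: 7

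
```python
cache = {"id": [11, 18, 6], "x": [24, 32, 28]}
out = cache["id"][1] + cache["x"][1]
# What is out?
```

Trace:
`cache = {"id": [11, 18, 6], "x": [24, 32, 28]}` → cache = {'id': [11, 18, 6], 'x': [24, 32, 28]}
`out = cache["id"][1] + cache["x"][1]` → out = 50
So out = 50

Answer: 50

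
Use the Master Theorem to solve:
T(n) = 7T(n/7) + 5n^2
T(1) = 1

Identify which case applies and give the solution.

a=7, b=7, f(n)=5n^2. log_7(7) = 1. Since c=2 > 1 and the regularity condition holds (7(n/7)^2 = (7/7^2)n^2 with 7/7^2 < 1), Case 3 applies: T(n) = Θ(f(n)) = O(n^2).

Answer: O(n^2) - Case 3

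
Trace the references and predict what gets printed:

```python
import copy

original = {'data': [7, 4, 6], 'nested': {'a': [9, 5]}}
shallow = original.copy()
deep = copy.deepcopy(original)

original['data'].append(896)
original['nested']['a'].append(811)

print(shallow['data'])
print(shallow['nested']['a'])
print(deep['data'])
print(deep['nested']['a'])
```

Key concept: comparing shallow vs deep copy.
Step by step:
`original = {'data': [7, 4, 6], 'nested': {'a': [9, 5]}}` → original = {'data': [7, 4, 6], 'nested': {'a': [9, 5]}}
`shallow = original.copy()` → shallow = {'data': [7, 4, 6], 'nested': {'a': [9, 5]}}
`deep = copy.deepcopy(original)` → deep = {'data': [7, 4, 6], 'nested': {'a': [9, 5]}}
`original['data'].append(896)` → original = {'data': [7, 4, 6, 896], 'nested': {'a': [9, 5]}}; shallow = {'data': [7, 4, 6, 896], 'nested': {'a': [9, 5]}}
`original['nested']['a'].append(811)` → original = {'data': [7, 4, 6, 896], 'nested': {'a': [9, 5, 811]}}; shallow = {'data': [7, 4, 6, 896], 'nested': {'a': [9, 5, 811]}}
`print(shallow['data'])` → prints [7, 4, 6, 896]
`print(shallow['nested']['a'])` → prints [9, 5, 811]
`print(deep['data'])` → prints [7, 4, 6]
`print(deep['nested']['a'])` → prints [9, 5]

Answer:
[7, 4, 6, 896]
[9, 5, 811]
[7, 4, 6]
[9, 5]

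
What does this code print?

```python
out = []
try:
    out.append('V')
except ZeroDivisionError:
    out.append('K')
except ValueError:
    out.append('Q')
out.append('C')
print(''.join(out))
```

Execution trace: 'V' (try body, no exception) → 'C' (after the try/except). Output: VC

Answer: VC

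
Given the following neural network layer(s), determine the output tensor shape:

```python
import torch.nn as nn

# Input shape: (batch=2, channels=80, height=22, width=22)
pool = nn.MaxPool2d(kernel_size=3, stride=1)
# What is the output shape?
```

Input: (2, 80, 22, 22) -> Output: (2, 80, 20, 20)

Answer: (2, 80, 20, 20)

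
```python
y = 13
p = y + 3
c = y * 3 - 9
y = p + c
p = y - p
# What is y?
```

Trace:
`y = 13` → y = 13
`p = y + 3` → p = 16
`c = y * 3 - 9` → c = 30
`y = p + c` → y = 46
`p = y - p` → p = 30
So y = 46

Answer: 46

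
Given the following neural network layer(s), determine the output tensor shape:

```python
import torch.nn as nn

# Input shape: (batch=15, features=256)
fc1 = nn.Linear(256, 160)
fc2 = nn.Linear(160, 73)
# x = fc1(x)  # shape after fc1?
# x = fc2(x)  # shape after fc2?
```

Input: (15, 256) -> after fc1: (15, 160) -> Output: (15, 73)

Answer: (15, 73)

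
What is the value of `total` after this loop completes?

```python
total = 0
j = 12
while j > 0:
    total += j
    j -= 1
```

Sum 12 down to 1
`total` takes the values: 0 → 12 → 23 → 33 → 42 → 50 → 57 → 63 → 68 → 72 → 75 → 77 → 78

Answer: 78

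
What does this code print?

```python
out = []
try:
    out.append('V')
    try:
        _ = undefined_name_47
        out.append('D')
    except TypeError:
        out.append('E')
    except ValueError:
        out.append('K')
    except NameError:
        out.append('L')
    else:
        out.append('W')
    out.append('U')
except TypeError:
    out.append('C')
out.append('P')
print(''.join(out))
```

Execution trace: 'V' (try body) → 'L' (inner except NameError) → 'U' (try body, no exception) → 'P' (after the try/except). Output: VLUP

Answer: VLUP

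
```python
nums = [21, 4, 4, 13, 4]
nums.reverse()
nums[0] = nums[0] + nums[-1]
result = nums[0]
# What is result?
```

Trace:
`nums = [21, 4, 4, 13, 4]` → nums = [21, 4, 4, 13, 4]
`nums.reverse()` → nums = [4, 13, 4, 4, 21]
`nums[0] = nums[0] + nums[-1]` → nums = [25, 13, 4, 4, 21]
`result = nums[0]` → result = 25
So result = 25

Answer: 25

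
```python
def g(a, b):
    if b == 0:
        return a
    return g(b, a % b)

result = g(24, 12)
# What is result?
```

g(24, 12) -> g(12, 0) -> 12

Answer: 12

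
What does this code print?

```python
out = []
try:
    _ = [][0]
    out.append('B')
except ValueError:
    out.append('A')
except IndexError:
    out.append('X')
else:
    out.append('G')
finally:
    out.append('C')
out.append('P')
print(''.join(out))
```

Execution trace: 'X' (except IndexError) → 'C' (finally) → 'P' (after the try/except). Output: XCP

Answer: XCP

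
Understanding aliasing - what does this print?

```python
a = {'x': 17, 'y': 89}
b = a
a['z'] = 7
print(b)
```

Key concept: dict aliasing.
Step by step:
`a = {'x': 17, 'y': 89}` → a = {'x': 17, 'y': 89}
`b = a` → b = {'x': 17, 'y': 89} (same object as a)
`a['z'] = 7` → a = {'x': 17, 'y': 89, 'z': 7} (same object as b); b = {'x': 17, 'y': 89, 'z': 7} (same object as a)
`print(b)` → prints {'x': 17, 'y': 89, 'z': 7}

Answer: {'x': 17, 'y': 89, 'z': 7}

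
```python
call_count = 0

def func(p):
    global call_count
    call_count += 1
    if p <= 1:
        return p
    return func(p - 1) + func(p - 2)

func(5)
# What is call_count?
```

Calls(p) = 1 + Calls(p-1) + Calls(p-2); Calls(0)=Calls(1)=1. For p=5 this gives 15.

Answer: 15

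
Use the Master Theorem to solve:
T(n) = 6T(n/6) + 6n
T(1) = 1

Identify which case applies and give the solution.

a=6, b=6, f(n)=6n. log_6(6) = 1. Since c=1 = 1, Case 2 applies: T(n) = Θ(n^log_b(a) · log n) = O(n log n).

Answer: O(n log n) - Case 2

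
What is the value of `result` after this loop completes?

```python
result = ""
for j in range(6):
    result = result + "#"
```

Repeat '#' 6 times
`result` takes the values: "" → "#" → "##" → "###" → "####" → "#####" → "######"

Answer: "######"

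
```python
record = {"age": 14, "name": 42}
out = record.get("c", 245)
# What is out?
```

Trace:
`record = {"age": 14, "name": 42}` → record = {'age': 14, 'name': 42}
`out = record.get("c", 245)` → out = 245
So out = 245

Answer: 245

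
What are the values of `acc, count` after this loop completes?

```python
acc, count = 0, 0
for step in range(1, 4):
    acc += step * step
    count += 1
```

Sum of squares and count
`acc, count` takes the values: (0, 0) → (1, 0) → (1, 1) → (5, 1) → (5, 2) → (14, 2) → (14, 3)

Answer: 14, 3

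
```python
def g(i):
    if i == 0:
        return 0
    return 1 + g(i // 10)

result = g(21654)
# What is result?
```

Count of digits of 21654: 5

Answer: 5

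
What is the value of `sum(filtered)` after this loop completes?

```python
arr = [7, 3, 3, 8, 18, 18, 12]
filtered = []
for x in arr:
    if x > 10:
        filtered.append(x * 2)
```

Sum of doubled values > 10
`filtered` takes the values: [] → [36] → [36, 36] → [36, 36, 24]
So `sum(filtered)` = 96

Answer: 96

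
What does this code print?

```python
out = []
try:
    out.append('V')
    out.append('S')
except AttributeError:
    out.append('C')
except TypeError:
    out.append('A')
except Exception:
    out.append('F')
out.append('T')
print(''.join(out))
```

Execution trace: 'V' (try body) → 'S' (try body, no exception) → 'T' (after the try/except). Output: VST

Answer: VST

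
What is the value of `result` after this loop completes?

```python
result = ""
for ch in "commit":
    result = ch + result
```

Reverse 'commit'
`result` takes the values: "" → "c" → "oc" → "moc" → "mmoc" → "immoc" → "timmoc"

Answer: "timmoc"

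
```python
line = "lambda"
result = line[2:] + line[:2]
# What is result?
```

Trace:
`line = "lambda"` → line = 'lambda'
`result = line[2:] + line[:2]` → result = 'mbdala'
So result = 'mbdala'

Answer: 'mbdala'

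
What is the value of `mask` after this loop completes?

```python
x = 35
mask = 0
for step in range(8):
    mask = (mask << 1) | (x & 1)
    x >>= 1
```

Reverse lowest 8 bits of 35
`mask` takes the values: 0 → 1 → 3 → 6 → 12 → 24 → 49 → 98 → 196

Answer: 196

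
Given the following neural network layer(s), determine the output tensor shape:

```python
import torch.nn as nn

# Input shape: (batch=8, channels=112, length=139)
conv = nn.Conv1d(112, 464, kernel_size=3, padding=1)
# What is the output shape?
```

Input: (8, 112, 139) -> Output: (8, 464, 139)

Answer: (8, 464, 139)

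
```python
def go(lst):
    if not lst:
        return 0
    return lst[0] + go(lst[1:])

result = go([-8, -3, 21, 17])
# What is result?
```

(-8) + (-3) + 21 + 17 + 0 = 27

Answer: 27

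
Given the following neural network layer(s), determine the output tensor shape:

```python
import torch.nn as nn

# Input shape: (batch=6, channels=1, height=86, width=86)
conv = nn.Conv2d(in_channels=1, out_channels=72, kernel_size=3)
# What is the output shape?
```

Input: (6, 1, 86, 86) -> Output: (6, 72, 84, 84)

Answer: (6, 72, 84, 84)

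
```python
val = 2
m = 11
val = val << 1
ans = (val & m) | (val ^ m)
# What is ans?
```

Trace:
`val = 2` → val = 2
`m = 11` → m = 11
`val = val << 1` → val = 4
`ans = (val & m) | (val ^ m)` → ans = 15
So ans = 15

Answer: 15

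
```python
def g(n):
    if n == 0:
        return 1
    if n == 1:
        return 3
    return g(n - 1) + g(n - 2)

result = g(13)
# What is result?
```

Build up from base cases: g(0)=1, g(1)=3, g(2)=4, g(3)=7, g(4)=11, g(5)=18, g(6)=29, ..., g(13)=843

Answer: 843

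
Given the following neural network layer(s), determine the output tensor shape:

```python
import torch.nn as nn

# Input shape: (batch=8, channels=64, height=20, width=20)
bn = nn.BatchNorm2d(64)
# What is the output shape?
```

Input: (8, 64, 20, 20) -> Output: (8, 64, 20, 20)

Answer: (8, 64, 20, 20)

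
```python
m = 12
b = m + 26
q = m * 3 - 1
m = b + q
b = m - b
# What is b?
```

Trace:
`m = 12` → m = 12
`b = m + 26` → b = 38
`q = m * 3 - 1` → q = 35
`m = b + q` → m = 73
`b = m - b` → b = 35
So b = 35

Answer: 35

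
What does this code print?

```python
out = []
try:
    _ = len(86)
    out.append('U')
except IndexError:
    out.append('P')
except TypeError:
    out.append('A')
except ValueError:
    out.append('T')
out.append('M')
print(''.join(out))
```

Execution trace: 'A' (except TypeError) → 'M' (after the try/except). Output: AM

Answer: AM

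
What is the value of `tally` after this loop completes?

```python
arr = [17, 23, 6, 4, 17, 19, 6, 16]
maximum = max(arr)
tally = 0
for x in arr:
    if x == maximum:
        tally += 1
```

Count of max value 23 in [17, 23, 6, 4, 17, 19, 6, 16]
`tally` takes the values: 0 → 1

Answer: 1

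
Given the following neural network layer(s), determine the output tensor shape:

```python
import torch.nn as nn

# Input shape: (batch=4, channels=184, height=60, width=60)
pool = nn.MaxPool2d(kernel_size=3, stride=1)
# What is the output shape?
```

Input: (4, 184, 60, 60) -> Output: (4, 184, 58, 58)

Answer: (4, 184, 58, 58)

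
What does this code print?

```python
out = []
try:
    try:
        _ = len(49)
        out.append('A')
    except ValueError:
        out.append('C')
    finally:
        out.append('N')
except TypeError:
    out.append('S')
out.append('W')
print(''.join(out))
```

Execution trace: 'N' (inner finally) → 'S' (outer except TypeError) → 'W' (after the try/except). Output: NSW

Answer: NSW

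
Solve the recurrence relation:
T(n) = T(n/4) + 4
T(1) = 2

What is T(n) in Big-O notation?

Each step divides n by 4 and adds 4. After log_4(n) steps we reach T(1)=2. So T(n) = 4·log_4(n) + 2 = O(log n).

Answer: O(log n)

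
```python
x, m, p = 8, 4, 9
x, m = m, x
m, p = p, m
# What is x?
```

Trace:
`x, m, p = 8, 4, 9` → x = 8; m = 4; p = 9
`x, m = m, x` → x = 4; m = 8
`m, p = p, m` → m = 9; p = 8
So x = 4

Answer: 4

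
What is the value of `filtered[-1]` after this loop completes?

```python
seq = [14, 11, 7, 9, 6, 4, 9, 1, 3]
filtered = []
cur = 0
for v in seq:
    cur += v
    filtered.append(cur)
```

Cumulative sum ends at 64
`filtered` takes the values: [] → [14] → [14, 25] → [14, 25, 32] → [14, 25, 32, 41] → [14, 25, 32, 41, 47] → [14, 25, 32, 41, 47, 51] → [14, 25, 32, 41, 47, 51, 60] → [14, 25, 32, 41, 47, 51, 60, 61] → [14, 25, 32, 41, 47, 51, 60, 61, 64]
So `filtered[-1]` = 64

Answer: 64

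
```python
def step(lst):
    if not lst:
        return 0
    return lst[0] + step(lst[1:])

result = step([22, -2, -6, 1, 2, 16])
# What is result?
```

22 + (-2) + (-6) + 1 + 2 + 16 + 0 = 33

Answer: 33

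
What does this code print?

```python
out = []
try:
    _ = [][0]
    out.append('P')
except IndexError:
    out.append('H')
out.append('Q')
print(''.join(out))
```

Execution trace: 'H' (except IndexError) → 'Q' (after the try/except). Output: HQ

Answer: HQ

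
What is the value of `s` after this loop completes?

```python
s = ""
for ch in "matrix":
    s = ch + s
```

Reverse 'matrix'
`s` takes the values: "" → "m" → "am" → "tam" → "rtam" → "irtam" → "xirtam"

Answer: "xirtam"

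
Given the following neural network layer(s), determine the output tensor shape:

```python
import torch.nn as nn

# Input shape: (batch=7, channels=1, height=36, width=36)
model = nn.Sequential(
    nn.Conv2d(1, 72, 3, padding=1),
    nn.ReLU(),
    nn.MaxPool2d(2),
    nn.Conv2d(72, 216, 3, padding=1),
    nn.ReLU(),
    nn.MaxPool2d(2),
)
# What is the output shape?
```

Input: (7, 1, 36, 36) -> after first Conv2d: (7, 72, 36, 36) -> after first MaxPool2d: (7, 72, 18, 18) -> after second Conv2d: (7, 216, 18, 18) -> Output: (7, 216, 9, 9)

Answer: (7, 216, 9, 9)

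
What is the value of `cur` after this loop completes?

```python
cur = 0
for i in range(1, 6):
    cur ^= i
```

XOR of 1 to 5
`cur` takes the values: 0 → 1 → 3 → 0 → 4 → 1

Answer: 1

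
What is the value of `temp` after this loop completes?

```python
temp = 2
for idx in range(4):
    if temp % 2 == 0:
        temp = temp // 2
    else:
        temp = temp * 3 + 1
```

Collatz-style transformation from 2
`temp` takes the values: 2 → 1 → 4 → 2 → 1

Answer: 1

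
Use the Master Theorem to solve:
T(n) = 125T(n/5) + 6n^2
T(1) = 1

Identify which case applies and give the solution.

a=125, b=5, f(n)=6n^2. log_5(125) = 3. Since c=2 < 3, Case 1 applies: T(n) = Θ(n^log_b(a)) = O(n^3).

Answer: O(n^3) - Case 1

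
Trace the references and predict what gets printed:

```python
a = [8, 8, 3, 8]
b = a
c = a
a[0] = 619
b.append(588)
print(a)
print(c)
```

Key concept: multiple aliases.
Step by step:
`a = [8, 8, 3, 8]` → a = [8, 8, 3, 8]
`b = a` → b = [8, 8, 3, 8] (same object as a)
`c = a` → c = [8, 8, 3, 8] (same object as a, b)
`a[0] = 619` → a = [619, 8, 3, 8] (same object as b, c); b = [619, 8, 3, 8] (same object as a, c); c = [619, 8, 3, 8] (same object as a, b)
`b.append(588)` → a = [619, 8, 3, 8, 588] (same object as b, c); b = [619, 8, 3, 8, 588] (same object as a, c); c = [619, 8, 3, 8, 588] (same object as a, b)
`print(a)` → prints [619, 8, 3, 8, 588]
`print(c)` → prints [619, 8, 3, 8, 588]

Answer:
[619, 8, 3, 8, 588]
[619, 8, 3, 8, 588]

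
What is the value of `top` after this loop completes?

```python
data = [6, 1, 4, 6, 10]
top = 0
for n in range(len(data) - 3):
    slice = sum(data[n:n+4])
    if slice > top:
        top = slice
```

Max sum of 4-element window in [6, 1, 4, 6, 10]
`top` takes the values: 0 → 17 → 21

Answer: 21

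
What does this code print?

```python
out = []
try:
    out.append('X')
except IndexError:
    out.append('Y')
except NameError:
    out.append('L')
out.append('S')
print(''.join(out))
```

Execution trace: 'X' (try body, no exception) → 'S' (after the try/except). Output: XS

Answer: XS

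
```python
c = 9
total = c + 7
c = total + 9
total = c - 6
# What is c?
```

Trace:
`c = 9` → c = 9
`total = c + 7` → total = 16
`c = total + 9` → c = 25
`total = c - 6` → total = 19
So c = 25

Answer: 25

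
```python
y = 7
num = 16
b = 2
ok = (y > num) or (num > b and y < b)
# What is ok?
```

Trace:
`y = 7` → y = 7
`num = 16` → num = 16
`b = 2` → b = 2
`ok = (y > num) or (num > b and y < b)` → ok = False
So ok = False

Answer: False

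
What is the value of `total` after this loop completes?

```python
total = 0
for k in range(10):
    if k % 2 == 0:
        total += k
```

Sum of even numbers 0 to 9
`total` takes the values: 0 → 2 → 6 → 12 → 20

Answer: 20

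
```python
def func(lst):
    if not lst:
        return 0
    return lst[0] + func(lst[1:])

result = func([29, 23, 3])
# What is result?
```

29 + 23 + 3 + 0 = 55

Answer: 55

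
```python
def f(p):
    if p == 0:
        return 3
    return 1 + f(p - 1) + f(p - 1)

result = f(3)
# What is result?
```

f(p) = 1 + 2·f(p-1), f(0)=3. Closed form: (3+1)·2^3 - 1 = 31.

Answer: 31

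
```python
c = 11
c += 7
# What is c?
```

Trace:
`c = 11` → c = 11
`c += 7` → c = 18
So c = 18

Answer: 18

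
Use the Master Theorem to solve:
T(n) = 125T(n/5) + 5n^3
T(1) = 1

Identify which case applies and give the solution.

a=125, b=5, f(n)=5n^3. log_5(125) = 3. Since c=3 = 3, Case 2 applies: T(n) = Θ(n^log_b(a) · log n) = O(n^3 log n).

Answer: O(n^3 log n) - Case 2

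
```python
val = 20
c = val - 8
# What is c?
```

Trace:
`val = 20` → val = 20
`c = val - 8` → c = 12
So c = 12

Answer: 12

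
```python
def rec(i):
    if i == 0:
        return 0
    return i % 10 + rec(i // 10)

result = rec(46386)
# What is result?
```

Sum of digits of 46386: 6 + 8 + 3 + 6 + 4 = 27

Answer: 27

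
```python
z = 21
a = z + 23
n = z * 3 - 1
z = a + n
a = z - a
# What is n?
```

Trace:
`z = 21` → z = 21
`a = z + 23` → a = 44
`n = z * 3 - 1` → n = 62
`z = a + n` → z = 106
`a = z - a` → a = 62
So n = 62

Answer: 62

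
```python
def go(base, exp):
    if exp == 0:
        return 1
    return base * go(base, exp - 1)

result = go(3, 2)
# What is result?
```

go(3, 2) = 3 * 3 = 9

Answer: 9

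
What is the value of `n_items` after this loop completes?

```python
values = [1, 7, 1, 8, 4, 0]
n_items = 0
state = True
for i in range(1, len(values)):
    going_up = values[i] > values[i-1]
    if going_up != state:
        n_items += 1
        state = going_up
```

Count direction changes in [1, 7, 1, 8, 4, 0]
`n_items` takes the values: 0 → 1 → 2 → 3

Answer: 3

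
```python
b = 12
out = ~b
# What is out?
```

Trace:
`b = 12` → b = 12
`out = ~b` → out = -13
So out = -13

Answer: -13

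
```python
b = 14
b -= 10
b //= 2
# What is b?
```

Trace:
`b = 14` → b = 14
`b -= 10` → b = 4
`b //= 2` → b = 2
So b = 2

Answer: 2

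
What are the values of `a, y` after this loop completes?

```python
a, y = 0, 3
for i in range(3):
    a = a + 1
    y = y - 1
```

a goes 0→3, y goes 3→0
`a, y` takes the values: (0, 3) → (1, 3) → (1, 2) → (2, 2) → (2, 1) → (3, 1) → (3, 0)

Answer: 3, 0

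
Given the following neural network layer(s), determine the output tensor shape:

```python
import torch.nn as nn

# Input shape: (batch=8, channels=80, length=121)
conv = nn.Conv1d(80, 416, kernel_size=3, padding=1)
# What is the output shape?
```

Input: (8, 80, 121) -> Output: (8, 416, 121)

Answer: (8, 416, 121)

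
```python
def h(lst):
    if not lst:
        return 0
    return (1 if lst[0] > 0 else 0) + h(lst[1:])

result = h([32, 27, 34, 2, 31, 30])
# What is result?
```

Count of positive elements in [32, 27, 34, 2, 31, 30] = 6

Answer: 6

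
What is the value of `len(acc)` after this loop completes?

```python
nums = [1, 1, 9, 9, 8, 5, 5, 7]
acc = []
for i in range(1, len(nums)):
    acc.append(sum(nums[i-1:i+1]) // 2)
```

Number of 2-element averages
`acc` takes the values: [] → [1] → [1, 5] → [1, 5, 9] → [1, 5, 9, 8] → [1, 5, 9, 8, 6] → [1, 5, 9, 8, 6, 5] → [1, 5, 9, 8, 6, 5, 6]
So `len(acc)` = 7

Answer: 7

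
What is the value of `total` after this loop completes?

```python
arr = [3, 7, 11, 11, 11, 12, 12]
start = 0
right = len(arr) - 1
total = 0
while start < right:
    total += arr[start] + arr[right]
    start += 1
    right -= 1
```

Sum of pairs from ends
`total` takes the values: 0 → 15 → 34 → 56

Answer: 56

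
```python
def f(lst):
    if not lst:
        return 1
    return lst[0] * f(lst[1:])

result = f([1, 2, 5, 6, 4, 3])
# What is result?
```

Product over [1, 2, 5, 6, 4, 3] = 1 * 2 * 5 * 6 * 4 * 3 = 720

Answer: 720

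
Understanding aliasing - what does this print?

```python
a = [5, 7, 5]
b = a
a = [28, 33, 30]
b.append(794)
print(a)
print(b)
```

Key concept: rebinding vs mutation: a is rebound to a new list, b still points at the original.
Step by step:
`a = [5, 7, 5]` → a = [5, 7, 5]
`b = a` → b = [5, 7, 5] (same object as a)
`a = [28, 33, 30]` → a = [28, 33, 30]
`b.append(794)` → b = [5, 7, 5, 794]
`print(a)` → prints [28, 33, 30]
`print(b)` → prints [5, 7, 5, 794]

Answer:
[28, 33, 30]
[5, 7, 5, 794]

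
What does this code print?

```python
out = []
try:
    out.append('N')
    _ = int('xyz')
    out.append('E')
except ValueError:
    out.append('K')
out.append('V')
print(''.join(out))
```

Execution trace: 'N' (try body) → 'K' (except ValueError) → 'V' (after the try/except). Output: NKV

Answer: NKV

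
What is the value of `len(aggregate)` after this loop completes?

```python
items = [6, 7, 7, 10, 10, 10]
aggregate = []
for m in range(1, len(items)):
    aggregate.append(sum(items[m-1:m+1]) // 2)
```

Number of 2-element averages
`aggregate` takes the values: [] → [6] → [6, 7] → [6, 7, 8] → [6, 7, 8, 10] → [6, 7, 8, 10, 10]
So `len(aggregate)` = 5

Answer: 5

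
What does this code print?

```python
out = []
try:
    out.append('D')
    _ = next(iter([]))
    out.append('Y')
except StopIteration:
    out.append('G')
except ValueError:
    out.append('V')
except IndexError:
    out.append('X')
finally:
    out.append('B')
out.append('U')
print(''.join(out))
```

Execution trace: 'D' (try body) → 'G' (except StopIteration) → 'B' (finally) → 'U' (after the try/except). Output: DGBU

Answer: DGBU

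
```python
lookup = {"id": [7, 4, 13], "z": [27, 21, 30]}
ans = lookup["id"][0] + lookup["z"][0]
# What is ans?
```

Trace:
`lookup = {"id": [7, 4, 13], "z": [27, 21, 30]}` → lookup = {'id': [7, 4, 13], 'z': [27, 21, 30]}
`ans = lookup["id"][0] + lookup["z"][0]` → ans = 34
So ans = 34

Answer: 34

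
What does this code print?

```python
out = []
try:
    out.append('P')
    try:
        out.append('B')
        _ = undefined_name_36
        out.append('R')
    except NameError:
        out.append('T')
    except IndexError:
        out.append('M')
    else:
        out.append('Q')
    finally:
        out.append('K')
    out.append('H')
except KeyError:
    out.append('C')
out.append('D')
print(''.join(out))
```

Execution trace: 'P' (try body) → 'B' (inner try body) → 'T' (inner except NameError) → 'K' (inner finally) → 'H' (try body, no exception) → 'D' (after the try/except). Output: PBTKHD

Answer: PBTKHD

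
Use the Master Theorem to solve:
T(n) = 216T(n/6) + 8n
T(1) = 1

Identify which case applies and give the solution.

a=216, b=6, f(n)=8n. log_6(216) = 3. Since c=1 < 3, Case 1 applies: T(n) = Θ(n^log_b(a)) = O(n^3).

Answer: O(n^3) - Case 1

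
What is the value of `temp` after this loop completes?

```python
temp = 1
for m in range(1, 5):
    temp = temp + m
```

Start at 1, add 1 through 4
`temp` takes the values: 1 → 2 → 4 → 7 → 11

Answer: 11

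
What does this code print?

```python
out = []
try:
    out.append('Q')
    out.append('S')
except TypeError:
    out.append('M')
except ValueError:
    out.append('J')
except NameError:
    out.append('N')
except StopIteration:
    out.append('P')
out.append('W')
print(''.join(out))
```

Execution trace: 'Q' (try body) → 'S' (try body, no exception) → 'W' (after the try/except). Output: QSW

Answer: QSW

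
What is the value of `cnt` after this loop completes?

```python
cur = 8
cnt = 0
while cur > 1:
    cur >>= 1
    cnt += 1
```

Count right shifts until 1
`cnt` takes the values: 0 → 1 → 2 → 3

Answer: 3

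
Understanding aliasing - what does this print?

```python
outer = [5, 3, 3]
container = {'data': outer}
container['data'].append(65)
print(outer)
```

Key concept: dict holds reference to list.
Step by step:
`outer = [5, 3, 3]` → outer = [5, 3, 3]
`container = {'data': outer}` → container = {'data': [5, 3, 3]}
`container['data'].append(65)` → outer = [5, 3, 3, 65]; container = {'data': [5, 3, 3, 65]}
`print(outer)` → prints [5, 3, 3, 65]

Answer: [5, 3, 3, 65]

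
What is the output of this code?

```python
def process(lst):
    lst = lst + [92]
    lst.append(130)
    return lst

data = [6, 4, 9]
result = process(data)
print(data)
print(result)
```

Key concept: rebinding parameter vs mutation.
Step by step:
`data = [6, 4, 9]` → data = [6, 4, 9]
`result = process(data)` → result = [6, 4, 9, 92, 130]
`print(data)` → prints [6, 4, 9]
`print(result)` → prints [6, 4, 9, 92, 130]

Answer:
[6, 4, 9]
[6, 4, 9, 92, 130]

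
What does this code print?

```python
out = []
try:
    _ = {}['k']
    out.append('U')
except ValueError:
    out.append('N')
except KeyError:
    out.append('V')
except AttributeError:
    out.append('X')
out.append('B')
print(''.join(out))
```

Execution trace: 'V' (except KeyError) → 'B' (after the try/except). Output: VB

Answer: VB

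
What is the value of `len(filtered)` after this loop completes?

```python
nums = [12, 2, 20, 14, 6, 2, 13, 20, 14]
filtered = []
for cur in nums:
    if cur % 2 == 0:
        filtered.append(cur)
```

Count even numbers in [12, 2, 20, 14, 6, 2, 13, 20, 14]
`filtered` takes the values: [] → [12] → [12, 2] → [12, 2, 20] → [12, 2, 20, 14] → [12, 2, 20, 14, 6] → [12, 2, 20, 14, 6, 2] → [12, 2, 20, 14, 6, 2, 20] → [12, 2, 20, 14, 6, 2, 20, 14]
So `len(filtered)` = 8

Answer: 8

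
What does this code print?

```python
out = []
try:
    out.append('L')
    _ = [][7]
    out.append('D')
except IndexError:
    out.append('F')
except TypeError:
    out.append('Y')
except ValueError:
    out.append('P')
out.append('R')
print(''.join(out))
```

Execution trace: 'L' (try body) → 'F' (except IndexError) → 'R' (after the try/except). Output: LFR

Answer: LFR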